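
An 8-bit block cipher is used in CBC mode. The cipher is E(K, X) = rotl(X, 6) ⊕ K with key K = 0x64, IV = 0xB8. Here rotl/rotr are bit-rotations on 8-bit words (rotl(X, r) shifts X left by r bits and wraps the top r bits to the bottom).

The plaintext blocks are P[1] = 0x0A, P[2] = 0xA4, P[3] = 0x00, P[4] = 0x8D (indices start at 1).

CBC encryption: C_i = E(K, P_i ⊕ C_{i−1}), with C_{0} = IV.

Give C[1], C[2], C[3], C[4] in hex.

C[1] = 0xC8, C[2] = 0x7F, C[3] = 0xBB, C[4] = 0xE9

C[1]: P[1] ⊕ 0xB8 = 0xB2; E(K, 0xB2) = 0xC8.
C[2]: P[2] ⊕ 0xC8 = 0x6C; E(K, 0x6C) = 0x7F.
C[3]: P[3] ⊕ 0x7F = 0x7F; E(K, 0x7F) = 0xBB.
C[4]: P[4] ⊕ 0xBB = 0x36; E(K, 0x36) = 0xE9.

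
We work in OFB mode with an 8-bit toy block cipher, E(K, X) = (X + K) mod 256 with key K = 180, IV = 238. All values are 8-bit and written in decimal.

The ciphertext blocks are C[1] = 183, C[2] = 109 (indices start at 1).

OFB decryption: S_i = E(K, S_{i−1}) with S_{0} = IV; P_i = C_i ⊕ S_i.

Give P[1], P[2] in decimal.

P[1] = 21, P[2] = 59

P[1]: S = E(K, 238) = 162; 183 ⊕ 162 = 21.
P[2]: S = E(K, 162) = 86; 109 ⊕ 86 = 59.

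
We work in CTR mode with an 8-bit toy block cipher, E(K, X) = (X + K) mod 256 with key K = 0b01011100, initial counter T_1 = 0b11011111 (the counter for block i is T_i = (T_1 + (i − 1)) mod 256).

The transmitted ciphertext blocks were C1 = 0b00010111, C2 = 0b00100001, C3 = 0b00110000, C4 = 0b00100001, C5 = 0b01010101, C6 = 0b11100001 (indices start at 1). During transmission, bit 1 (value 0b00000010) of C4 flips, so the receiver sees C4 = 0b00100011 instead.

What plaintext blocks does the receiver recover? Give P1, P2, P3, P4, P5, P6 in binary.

P1 = 0b00101100, P2 = 0b00011101, P3 = 0b00001101, P4 = 0b00011101, P5 = 0b01101010, P6 = 0b10100001

CTR decryption: S_i = E(K, T_i) where T_i is the counter for block i; P_i = C_i ⊕ S_i.
Only C4 changed, to 0b00100011. In CTR, a change in C_i flips the same bit in P_i only; the keystream is unaffected. Decrypting the received ciphertext:
P1: T = 0b11011111, S = E(K, T) = 0b00111011; 0b00010111 ⊕ 0b00111011 = 0b00101100.
P2: T = 0b11100000, S = E(K, T) = 0b00111100; 0b00100001 ⊕ 0b00111100 = 0b00011101.
P3: T = 0b11100001, S = E(K, T) = 0b00111101; 0b00110000 ⊕ 0b00111101 = 0b00001101.
P4: T = 0b11100010, S = E(K, T) = 0b00111110; 0b00100011 ⊕ 0b00111110 = 0b00011101.
P5: T = 0b11100011, S = E(K, T) = 0b00111111; 0b01010101 ⊕ 0b00111111 = 0b01101010.
P6: T = 0b11100100, S = E(K, T) = 0b01000000; 0b11100001 ⊕ 0b01000000 = 0b10100001.
Blocks that differ from the original plaintext: P4.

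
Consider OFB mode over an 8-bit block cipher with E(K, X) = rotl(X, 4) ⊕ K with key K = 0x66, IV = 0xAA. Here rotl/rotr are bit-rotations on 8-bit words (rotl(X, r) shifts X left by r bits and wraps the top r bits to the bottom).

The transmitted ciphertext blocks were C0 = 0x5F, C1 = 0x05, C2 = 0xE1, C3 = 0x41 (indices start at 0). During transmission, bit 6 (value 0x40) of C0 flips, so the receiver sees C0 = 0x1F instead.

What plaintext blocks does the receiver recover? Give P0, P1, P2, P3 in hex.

P0 = 0xD3, P1 = 0xAF, P2 = 0x2D, P3 = 0xEB

OFB decryption: S_i = E(K, S_{i−1}) with S_{−1} = IV; P_i = C_i ⊕ S_i.
Only C0 changed, to 0x1F. In OFB, a change in C_i flips the same bit in P_i only; the keystream is unaffected. Decrypting the received ciphertext:
P0: S = E(K, 0xAA) = 0xCC; 0x1F ⊕ 0xCC = 0xD3.
P1: S = E(K, 0xCC) = 0xAA; 0x05 ⊕ 0xAA = 0xAF.
P2: S = E(K, 0xAA) = 0xCC; 0xE1 ⊕ 0xCC = 0x2D.
P3: S = E(K, 0xCC) = 0xAA; 0x41 ⊕ 0xAA = 0xEB.
Blocks that differ from the original plaintext: P0.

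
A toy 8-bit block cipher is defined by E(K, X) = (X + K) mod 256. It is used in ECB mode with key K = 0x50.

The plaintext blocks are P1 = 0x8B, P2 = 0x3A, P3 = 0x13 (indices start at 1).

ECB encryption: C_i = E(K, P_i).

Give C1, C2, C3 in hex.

C1 = 0xDB, C2 = 0x8A, C3 = 0x63

C1: E(K, 0x8B) = 0xDB.
C2: E(K, 0x3A) = 0x8A.
C3: E(K, 0x13) = 0x63.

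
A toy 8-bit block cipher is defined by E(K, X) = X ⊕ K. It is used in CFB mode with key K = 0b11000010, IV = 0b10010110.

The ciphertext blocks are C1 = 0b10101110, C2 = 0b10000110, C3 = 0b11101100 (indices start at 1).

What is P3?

P3 = 0b10101000

CFB decryption: P_i = C_i ⊕ E(K, C_{i−1}), with C_{0} = IV.
P3: E(K, 0b10000110) = 0b01000100; 0b11101100 ⊕ 0b01000100 = 0b10101000.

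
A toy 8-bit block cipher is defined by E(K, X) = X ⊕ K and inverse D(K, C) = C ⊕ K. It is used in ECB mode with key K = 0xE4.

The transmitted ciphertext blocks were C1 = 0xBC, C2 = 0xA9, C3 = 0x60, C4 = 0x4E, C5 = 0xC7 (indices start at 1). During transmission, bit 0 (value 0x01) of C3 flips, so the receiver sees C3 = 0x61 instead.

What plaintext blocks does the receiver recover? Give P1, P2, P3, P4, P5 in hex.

ECB decryption: P_i = D(K, C_i).
Only C3 changed, to 0x61. In ECB, a change in C_i affects only P_i. Decrypting the received ciphertext:
P1: D(K, 0xBC) = 0x58.
P2: D(K, 0xA9) = 0x4D.
P3: D(K, 0x61) = 0x85.
P4: D(K, 0x4E) = 0xAA.
P5: D(K, 0xC7) = 0x23.
Blocks that differ from the original plaintext: P3.

P1 = 0x58, P2 = 0x4D, P3 = 0x85, P4 = 0xAA, P5 = 0x23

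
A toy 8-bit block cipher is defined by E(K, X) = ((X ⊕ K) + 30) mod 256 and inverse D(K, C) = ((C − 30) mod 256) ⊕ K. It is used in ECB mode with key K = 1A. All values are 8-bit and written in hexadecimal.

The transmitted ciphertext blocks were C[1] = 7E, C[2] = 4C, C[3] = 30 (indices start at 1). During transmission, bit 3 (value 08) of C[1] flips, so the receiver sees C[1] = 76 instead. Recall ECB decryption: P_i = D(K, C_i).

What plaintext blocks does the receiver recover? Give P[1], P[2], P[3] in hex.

P[1] = 5C, P[2] = 06, P[3] = 1A

Only C[1] changed, to 76. In ECB, a change in C_i affects only P_i. Decrypting the received ciphertext:
P[1]: D(K, 76) = 5C.
P[2]: D(K, 4C) = 06.
P[3]: D(K, 30) = 1A.
Blocks that differ from the original plaintext: P[1].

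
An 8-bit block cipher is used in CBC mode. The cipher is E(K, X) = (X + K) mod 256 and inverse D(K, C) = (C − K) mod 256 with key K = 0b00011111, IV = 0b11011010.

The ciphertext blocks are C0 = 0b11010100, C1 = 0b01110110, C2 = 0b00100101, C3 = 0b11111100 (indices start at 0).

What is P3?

CBC decryption: P_i = D(K, C_i) ⊕ C_{i−1}, with C_{−1} = IV.
P3: D(K, 0b11111100) = 0b11011101; 0b11011101 ⊕ 0b00100101 = 0b11111000.

P3 = 0b11111000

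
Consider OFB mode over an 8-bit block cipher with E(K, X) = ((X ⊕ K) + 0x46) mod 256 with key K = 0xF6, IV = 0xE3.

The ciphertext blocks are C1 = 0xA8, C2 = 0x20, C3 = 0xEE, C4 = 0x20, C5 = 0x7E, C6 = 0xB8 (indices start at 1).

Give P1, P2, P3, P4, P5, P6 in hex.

OFB decryption: S_i = E(K, S_{i−1}) with S_{0} = IV; P_i = C_i ⊕ S_i.
P1: S = E(K, 0xE3) = 0x5B; 0xA8 ⊕ 0x5B = 0xF3.
P2: S = E(K, 0x5B) = 0xF3; 0x20 ⊕ 0xF3 = 0xD3.
P3: S = E(K, 0xF3) = 0x4B; 0xEE ⊕ 0x4B = 0xA5.
P4: S = E(K, 0x4B) = 0x03; 0x20 ⊕ 0x03 = 0x23.
P5: S = E(K, 0x03) = 0x3B; 0x7E ⊕ 0x3B = 0x45.
P6: S = E(K, 0x3B) = 0x13; 0xB8 ⊕ 0x13 = 0xAB.

P1 = 0xF3, P2 = 0xD3, P3 = 0xA5, P4 = 0x23, P5 = 0x45, P6 = 0xAB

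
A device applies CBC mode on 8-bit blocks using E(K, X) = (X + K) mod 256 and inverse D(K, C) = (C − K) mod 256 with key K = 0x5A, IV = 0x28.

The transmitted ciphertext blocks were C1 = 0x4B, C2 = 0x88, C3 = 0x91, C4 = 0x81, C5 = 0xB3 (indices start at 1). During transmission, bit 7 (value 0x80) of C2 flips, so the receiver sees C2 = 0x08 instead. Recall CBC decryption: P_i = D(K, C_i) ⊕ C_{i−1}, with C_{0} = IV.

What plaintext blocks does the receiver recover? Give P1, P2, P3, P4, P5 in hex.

P1 = 0xD9, P2 = 0xE5, P3 = 0x3F, P4 = 0xB6, P5 = 0xD8

Only C2 changed, to 0x08. In CBC, a change in C_i garbles P_i and flips the same bit in P_{i+1}. Decrypting the received ciphertext:
P1: D(K, 0x4B) = 0xF1; 0xF1 ⊕ 0x28 = 0xD9.
P2: D(K, 0x08) = 0xAE; 0xAE ⊕ 0x4B = 0xE5.
P3: D(K, 0x91) = 0x37; 0x37 ⊕ 0x08 = 0x3F.
P4: D(K, 0x81) = 0x27; 0x27 ⊕ 0x91 = 0xB6.
P5: D(K, 0xB3) = 0x59; 0x59 ⊕ 0x81 = 0xD8.
Blocks that differ from the original plaintext: P2, P3.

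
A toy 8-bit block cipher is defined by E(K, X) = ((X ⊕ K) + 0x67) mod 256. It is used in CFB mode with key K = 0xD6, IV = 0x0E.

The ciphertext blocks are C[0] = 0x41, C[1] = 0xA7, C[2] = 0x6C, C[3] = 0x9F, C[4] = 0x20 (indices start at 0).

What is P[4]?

CFB decryption: P_i = C_i ⊕ E(K, C_{i−1}), with C_{−1} = IV.
P[4]: E(K, 0x9F) = 0xB0; 0x20 ⊕ 0xB0 = 0x90.

P[4] = 0x90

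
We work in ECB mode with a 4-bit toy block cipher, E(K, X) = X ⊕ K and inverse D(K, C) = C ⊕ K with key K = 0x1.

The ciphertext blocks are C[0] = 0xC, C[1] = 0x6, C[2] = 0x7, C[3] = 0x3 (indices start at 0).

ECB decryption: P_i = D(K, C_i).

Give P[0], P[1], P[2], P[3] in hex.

P[0] = 0xD, P[1] = 0x7, P[2] = 0x6, P[3] = 0x2

P[0]: D(K, 0xC) = 0xD.
P[1]: D(K, 0x6) = 0x7.
P[2]: D(K, 0x7) = 0x6.
P[3]: D(K, 0x3) = 0x2.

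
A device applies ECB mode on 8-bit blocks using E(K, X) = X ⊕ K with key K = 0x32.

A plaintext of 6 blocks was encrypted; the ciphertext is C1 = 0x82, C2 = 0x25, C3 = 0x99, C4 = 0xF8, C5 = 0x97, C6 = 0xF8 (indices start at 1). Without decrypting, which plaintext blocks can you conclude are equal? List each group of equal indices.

ECB encrypts each block independently with the same key, so equal ciphertext blocks imply equal plaintext blocks.
C4 = C6 = 0xF8, so P4 = P6.

P4 = P6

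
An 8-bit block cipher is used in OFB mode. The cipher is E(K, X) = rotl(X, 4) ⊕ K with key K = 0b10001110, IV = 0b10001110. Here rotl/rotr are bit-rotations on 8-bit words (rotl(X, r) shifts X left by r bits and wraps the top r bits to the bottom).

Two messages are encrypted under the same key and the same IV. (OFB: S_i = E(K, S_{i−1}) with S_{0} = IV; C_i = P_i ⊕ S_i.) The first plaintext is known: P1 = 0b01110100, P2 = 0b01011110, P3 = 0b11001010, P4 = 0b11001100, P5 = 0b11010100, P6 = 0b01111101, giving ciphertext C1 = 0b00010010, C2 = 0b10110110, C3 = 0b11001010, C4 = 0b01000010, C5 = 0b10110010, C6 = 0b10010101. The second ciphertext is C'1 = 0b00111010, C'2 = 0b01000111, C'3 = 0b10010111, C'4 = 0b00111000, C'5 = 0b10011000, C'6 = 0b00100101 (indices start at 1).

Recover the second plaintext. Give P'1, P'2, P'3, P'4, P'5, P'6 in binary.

P'1 = 0b01011100, P'2 = 0b10101111, P'3 = 0b10010111, P'4 = 0b10110110, P'5 = 0b11111110, P'6 = 0b11001101

In OFB with a reused IV, both messages share the same keystream S_i, so C_i ⊕ C'_i = P_i ⊕ P'_i and thus P'_i = P_i ⊕ C_i ⊕ C'_i.
P'1: 0b01110100 ⊕ 0b00010010 ⊕ 0b00111010 = 0b01011100.
P'2: 0b01011110 ⊕ 0b10110110 ⊕ 0b01000111 = 0b10101111.
P'3: 0b11001010 ⊕ 0b11001010 ⊕ 0b10010111 = 0b10010111.
P'4: 0b11001100 ⊕ 0b01000010 ⊕ 0b00111000 = 0b10110110.
P'5: 0b11010100 ⊕ 0b10110010 ⊕ 0b10011000 = 0b11111110.
P'6: 0b01111101 ⊕ 0b10010101 ⊕ 0b00100101 = 0b11001101.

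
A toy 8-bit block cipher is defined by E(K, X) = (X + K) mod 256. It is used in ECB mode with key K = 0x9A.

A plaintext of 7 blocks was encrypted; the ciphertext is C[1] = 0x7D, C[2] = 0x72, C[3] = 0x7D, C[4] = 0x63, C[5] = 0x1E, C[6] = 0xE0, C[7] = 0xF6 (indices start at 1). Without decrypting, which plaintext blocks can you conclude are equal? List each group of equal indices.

ECB encrypts each block independently with the same key, so equal ciphertext blocks imply equal plaintext blocks.
C[1] = C[3] = 0x7D, so P[1] = P[3].

P[1] = P[3]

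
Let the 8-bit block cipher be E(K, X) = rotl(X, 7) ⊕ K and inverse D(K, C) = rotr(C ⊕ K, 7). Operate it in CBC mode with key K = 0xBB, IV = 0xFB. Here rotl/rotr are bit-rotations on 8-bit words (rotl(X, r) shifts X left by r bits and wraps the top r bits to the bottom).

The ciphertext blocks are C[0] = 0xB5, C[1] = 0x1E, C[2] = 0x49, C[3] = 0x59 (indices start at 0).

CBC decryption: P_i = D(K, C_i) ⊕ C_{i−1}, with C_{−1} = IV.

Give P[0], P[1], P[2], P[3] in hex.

P[0] = 0xE7, P[1] = 0xFE, P[2] = 0xFB, P[3] = 0x8C

P[0]: D(K, 0xB5) = 0x1C; 0x1C ⊕ 0xFB = 0xE7.
P[1]: D(K, 0x1E) = 0x4B; 0x4B ⊕ 0xB5 = 0xFE.
P[2]: D(K, 0x49) = 0xE5; 0xE5 ⊕ 0x1E = 0xFB.
P[3]: D(K, 0x59) = 0xC5; 0xC5 ⊕ 0x49 = 0x8C.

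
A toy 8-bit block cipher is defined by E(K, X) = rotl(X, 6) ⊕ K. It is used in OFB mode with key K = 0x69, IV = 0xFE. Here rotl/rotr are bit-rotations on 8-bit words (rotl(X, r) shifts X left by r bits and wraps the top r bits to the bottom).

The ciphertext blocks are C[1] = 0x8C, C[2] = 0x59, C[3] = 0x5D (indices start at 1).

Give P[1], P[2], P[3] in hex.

P[1] = 0x5A, P[2] = 0x85, P[3] = 0x03

OFB decryption: S_i = E(K, S_{i−1}) with S_{0} = IV; P_i = C_i ⊕ S_i.
P[1]: S = E(K, 0xFE) = 0xD6; 0x8C ⊕ 0xD6 = 0x5A.
P[2]: S = E(K, 0xD6) = 0xDC; 0x59 ⊕ 0xDC = 0x85.
P[3]: S = E(K, 0xDC) = 0x5E; 0x5D ⊕ 0x5E = 0x03.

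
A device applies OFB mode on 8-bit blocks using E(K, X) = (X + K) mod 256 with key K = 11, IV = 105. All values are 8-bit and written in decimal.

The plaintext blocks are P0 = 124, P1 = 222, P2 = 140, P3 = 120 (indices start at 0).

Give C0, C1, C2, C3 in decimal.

OFB encryption: S_i = E(K, S_{i−1}) with S_{−1} = IV; C_i = P_i ⊕ S_i.
C0: S = E(K, 105) = 116; 124 ⊕ 116 = 8.
C1: S = E(K, 116) = 127; 222 ⊕ 127 = 161.
C2: S = E(K, 127) = 138; 140 ⊕ 138 = 6.
C3: S = E(K, 138) = 149; 120 ⊕ 149 = 237.

C0 = 8, C1 = 161, C2 = 6, C3 = 237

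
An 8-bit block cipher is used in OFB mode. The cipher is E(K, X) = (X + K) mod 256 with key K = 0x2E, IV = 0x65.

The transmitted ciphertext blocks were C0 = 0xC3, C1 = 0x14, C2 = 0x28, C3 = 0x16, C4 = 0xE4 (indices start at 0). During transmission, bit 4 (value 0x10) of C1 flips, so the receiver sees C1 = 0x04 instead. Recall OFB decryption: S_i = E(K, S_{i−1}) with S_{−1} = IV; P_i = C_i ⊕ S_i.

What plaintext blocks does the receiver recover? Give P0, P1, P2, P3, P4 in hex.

P0 = 0x50, P1 = 0xC5, P2 = 0xC7, P3 = 0x0B, P4 = 0xAF

Only C1 changed, to 0x04. In OFB, a change in C_i flips the same bit in P_i only; the keystream is unaffected. Decrypting the received ciphertext:
P0: S = E(K, 0x65) = 0x93; 0xC3 ⊕ 0x93 = 0x50.
P1: S = E(K, 0x93) = 0xC1; 0x04 ⊕ 0xC1 = 0xC5.
P2: S = E(K, 0xC1) = 0xEF; 0x28 ⊕ 0xEF = 0xC7.
P3: S = E(K, 0xEF) = 0x1D; 0x16 ⊕ 0x1D = 0x0B.
P4: S = E(K, 0x1D) = 0x4B; 0xE4 ⊕ 0x4B = 0xAF.
Blocks that differ from the original plaintext: P1.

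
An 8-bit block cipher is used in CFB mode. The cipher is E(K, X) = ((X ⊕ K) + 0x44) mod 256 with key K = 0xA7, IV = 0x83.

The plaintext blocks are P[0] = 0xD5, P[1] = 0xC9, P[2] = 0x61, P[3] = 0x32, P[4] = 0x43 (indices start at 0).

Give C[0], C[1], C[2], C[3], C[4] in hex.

C[0] = 0xBD, C[1] = 0x97, C[2] = 0x15, C[3] = 0xC4, C[4] = 0xE4

CFB encryption: C_i = P_i ⊕ E(K, C_{i−1}), with C_{−1} = IV.
C[0]: E(K, 0x83) = 0x68; 0xD5 ⊕ 0x68 = 0xBD.
C[1]: E(K, 0xBD) = 0x5E; 0xC9 ⊕ 0x5E = 0x97.
C[2]: E(K, 0x97) = 0x74; 0x61 ⊕ 0x74 = 0x15.
C[3]: E(K, 0x15) = 0xF6; 0x32 ⊕ 0xF6 = 0xC4.
C[4]: E(K, 0xC4) = 0xA7; 0x43 ⊕ 0xA7 = 0xE4.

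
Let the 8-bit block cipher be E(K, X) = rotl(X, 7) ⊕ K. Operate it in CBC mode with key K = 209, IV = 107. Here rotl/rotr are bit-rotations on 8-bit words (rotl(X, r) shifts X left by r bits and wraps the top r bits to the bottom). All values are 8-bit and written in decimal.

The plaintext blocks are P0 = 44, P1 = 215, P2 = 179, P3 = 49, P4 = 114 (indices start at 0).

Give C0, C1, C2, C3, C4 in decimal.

CBC encryption: C_i = E(K, P_i ⊕ C_{i−1}), with C_{−1} = IV.
C0: P0 ⊕ 107 = 71; E(K, 71) = 114.
C1: P1 ⊕ 114 = 165; E(K, 165) = 3.
C2: P2 ⊕ 3 = 176; E(K, 176) = 137.
C3: P3 ⊕ 137 = 184; E(K, 184) = 141.
C4: P4 ⊕ 141 = 255; E(K, 255) = 46.

C0 = 114, C1 = 3, C2 = 137, C3 = 141, C4 = 46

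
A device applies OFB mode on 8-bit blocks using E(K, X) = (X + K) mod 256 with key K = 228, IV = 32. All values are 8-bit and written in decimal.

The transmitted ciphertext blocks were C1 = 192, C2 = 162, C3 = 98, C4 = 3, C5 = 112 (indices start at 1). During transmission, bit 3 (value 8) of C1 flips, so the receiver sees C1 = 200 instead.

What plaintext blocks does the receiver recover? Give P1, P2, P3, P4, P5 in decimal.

P1 = 204, P2 = 74, P3 = 174, P4 = 179, P5 = 228

OFB decryption: S_i = E(K, S_{i−1}) with S_{0} = IV; P_i = C_i ⊕ S_i.
Only C1 changed, to 200. In OFB, a change in C_i flips the same bit in P_i only; the keystream is unaffected. Decrypting the received ciphertext:
P1: S = E(K, 32) = 4; 200 ⊕ 4 = 204.
P2: S = E(K, 4) = 232; 162 ⊕ 232 = 74.
P3: S = E(K, 232) = 204; 98 ⊕ 204 = 174.
P4: S = E(K, 204) = 176; 3 ⊕ 176 = 179.
P5: S = E(K, 176) = 148; 112 ⊕ 148 = 228.
Blocks that differ from the original plaintext: P1.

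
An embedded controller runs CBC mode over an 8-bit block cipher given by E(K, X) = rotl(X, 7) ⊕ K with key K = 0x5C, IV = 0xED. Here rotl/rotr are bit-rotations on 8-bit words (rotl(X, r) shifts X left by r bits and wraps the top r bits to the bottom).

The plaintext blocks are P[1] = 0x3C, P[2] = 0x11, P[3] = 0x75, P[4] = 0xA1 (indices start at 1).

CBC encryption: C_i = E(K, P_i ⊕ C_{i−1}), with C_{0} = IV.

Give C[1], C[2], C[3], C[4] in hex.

C[1]: P[1] ⊕ 0xED = 0xD1; E(K, 0xD1) = 0xB4.
C[2]: P[2] ⊕ 0xB4 = 0xA5; E(K, 0xA5) = 0x8E.
C[3]: P[3] ⊕ 0x8E = 0xFB; E(K, 0xFB) = 0xA1.
C[4]: P[4] ⊕ 0xA1 = 0x00; E(K, 0x00) = 0x5C.

C[1] = 0xB4, C[2] = 0x8E, C[3] = 0xA1, C[4] = 0x5C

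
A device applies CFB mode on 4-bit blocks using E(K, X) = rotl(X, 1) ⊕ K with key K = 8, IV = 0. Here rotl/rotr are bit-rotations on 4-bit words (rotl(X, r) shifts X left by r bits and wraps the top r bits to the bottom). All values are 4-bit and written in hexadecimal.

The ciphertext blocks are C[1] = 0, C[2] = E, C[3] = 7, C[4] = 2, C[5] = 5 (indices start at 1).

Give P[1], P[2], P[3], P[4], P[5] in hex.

CFB decryption: P_i = C_i ⊕ E(K, C_{i−1}), with C_{0} = IV.
P[1]: E(K, 0) = 8; 0 ⊕ 8 = 8.
P[2]: E(K, 0) = 8; E ⊕ 8 = 6.
P[3]: E(K, E) = 5; 7 ⊕ 5 = 2.
P[4]: E(K, 7) = 6; 2 ⊕ 6 = 4.
P[5]: E(K, 2) = C; 5 ⊕ C = 9.

P[1] = 8, P[2] = 6, P[3] = 2, P[4] = 4, P[5] = 9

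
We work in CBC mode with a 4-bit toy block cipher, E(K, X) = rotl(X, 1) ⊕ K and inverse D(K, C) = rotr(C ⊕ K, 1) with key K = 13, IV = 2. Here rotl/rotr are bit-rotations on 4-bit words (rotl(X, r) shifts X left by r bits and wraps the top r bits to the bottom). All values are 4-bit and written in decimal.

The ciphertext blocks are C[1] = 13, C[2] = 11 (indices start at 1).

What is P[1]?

CBC decryption: P_i = D(K, C_i) ⊕ C_{i−1}, with C_{0} = IV.
P[1]: D(K, 13) = 0; 0 ⊕ 2 = 2.

P[1] = 2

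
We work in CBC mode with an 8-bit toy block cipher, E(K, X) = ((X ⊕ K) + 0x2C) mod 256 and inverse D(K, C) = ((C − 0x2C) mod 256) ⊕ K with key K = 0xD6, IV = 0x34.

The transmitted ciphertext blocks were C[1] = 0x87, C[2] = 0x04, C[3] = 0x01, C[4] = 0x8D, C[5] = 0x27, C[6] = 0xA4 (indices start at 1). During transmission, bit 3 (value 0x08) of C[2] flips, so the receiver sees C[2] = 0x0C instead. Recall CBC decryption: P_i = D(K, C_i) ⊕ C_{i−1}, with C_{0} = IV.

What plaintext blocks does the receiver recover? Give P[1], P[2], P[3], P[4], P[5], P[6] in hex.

Only C[2] changed, to 0x0C. In CBC, a change in C_i garbles P_i and flips the same bit in P_{i+1}. Decrypting the received ciphertext:
P[1]: D(K, 0x87) = 0x8D; 0x8D ⊕ 0x34 = 0xB9.
P[2]: D(K, 0x0C) = 0x36; 0x36 ⊕ 0x87 = 0xB1.
P[3]: D(K, 0x01) = 0x03; 0x03 ⊕ 0x0C = 0x0F.
P[4]: D(K, 0x8D) = 0xB7; 0xB7 ⊕ 0x01 = 0xB6.
P[5]: D(K, 0x27) = 0x2D; 0x2D ⊕ 0x8D = 0xA0.
P[6]: D(K, 0xA4) = 0xAE; 0xAE ⊕ 0x27 = 0x89.
Blocks that differ from the original plaintext: P[2], P[3].

P[1] = 0xB9, P[2] = 0xB1, P[3] = 0x0F, P[4] = 0xB6, P[5] = 0xA0, P[6] = 0x89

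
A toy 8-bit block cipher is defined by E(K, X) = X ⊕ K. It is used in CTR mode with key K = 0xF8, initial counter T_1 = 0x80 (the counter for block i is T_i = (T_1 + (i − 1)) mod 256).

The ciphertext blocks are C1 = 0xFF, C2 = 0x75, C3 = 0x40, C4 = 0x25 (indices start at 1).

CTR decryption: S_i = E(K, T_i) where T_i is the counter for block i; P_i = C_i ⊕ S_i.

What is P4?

P4 = 0x5E

P4: T = 0x83, S = E(K, T) = 0x7B; 0x25 ⊕ 0x7B = 0x5E.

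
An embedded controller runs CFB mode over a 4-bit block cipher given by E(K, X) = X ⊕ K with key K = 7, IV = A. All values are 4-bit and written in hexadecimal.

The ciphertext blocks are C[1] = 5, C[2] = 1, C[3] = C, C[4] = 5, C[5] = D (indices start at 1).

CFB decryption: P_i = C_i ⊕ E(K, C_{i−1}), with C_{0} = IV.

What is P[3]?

P[3] = A

P[3]: E(K, 1) = 6; C ⊕ 6 = A.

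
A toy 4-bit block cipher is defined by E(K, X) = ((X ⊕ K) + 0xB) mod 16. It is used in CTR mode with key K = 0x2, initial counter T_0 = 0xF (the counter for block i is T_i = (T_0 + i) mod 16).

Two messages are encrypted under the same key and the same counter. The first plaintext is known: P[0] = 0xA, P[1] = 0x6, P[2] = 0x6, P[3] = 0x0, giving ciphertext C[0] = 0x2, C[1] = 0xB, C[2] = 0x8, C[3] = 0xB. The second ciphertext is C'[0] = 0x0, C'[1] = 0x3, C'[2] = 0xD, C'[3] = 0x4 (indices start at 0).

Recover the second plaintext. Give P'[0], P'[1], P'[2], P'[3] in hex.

In CTR with a reused counter, both messages share the same keystream S_i, so C_i ⊕ C'_i = P_i ⊕ P'_i and thus P'_i = P_i ⊕ C_i ⊕ C'_i.
P'[0]: 0xA ⊕ 0x2 ⊕ 0x0 = 0x8.
P'[1]: 0x6 ⊕ 0xB ⊕ 0x3 = 0xE.
P'[2]: 0x6 ⊕ 0x8 ⊕ 0xD = 0x3.
P'[3]: 0x0 ⊕ 0xB ⊕ 0x4 = 0xF.

P'[0] = 0x8, P'[1] = 0xE, P'[2] = 0x3, P'[3] = 0xF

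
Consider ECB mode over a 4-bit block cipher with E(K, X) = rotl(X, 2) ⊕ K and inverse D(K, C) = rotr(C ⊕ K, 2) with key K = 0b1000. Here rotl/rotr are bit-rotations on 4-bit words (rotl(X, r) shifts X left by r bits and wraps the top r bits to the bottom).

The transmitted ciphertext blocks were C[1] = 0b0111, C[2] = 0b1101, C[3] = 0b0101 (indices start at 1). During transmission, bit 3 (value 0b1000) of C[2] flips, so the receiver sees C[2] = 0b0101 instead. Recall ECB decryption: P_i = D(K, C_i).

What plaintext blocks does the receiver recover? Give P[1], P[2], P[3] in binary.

Only C[2] changed, to 0b0101. In ECB, a change in C_i affects only P_i. Decrypting the received ciphertext:
P[1]: D(K, 0b0111) = 0b1111.
P[2]: D(K, 0b0101) = 0b0111.
P[3]: D(K, 0b0101) = 0b0111.
Blocks that differ from the original plaintext: P[2].

P[1] = 0b1111, P[2] = 0b0111, P[3] = 0b0111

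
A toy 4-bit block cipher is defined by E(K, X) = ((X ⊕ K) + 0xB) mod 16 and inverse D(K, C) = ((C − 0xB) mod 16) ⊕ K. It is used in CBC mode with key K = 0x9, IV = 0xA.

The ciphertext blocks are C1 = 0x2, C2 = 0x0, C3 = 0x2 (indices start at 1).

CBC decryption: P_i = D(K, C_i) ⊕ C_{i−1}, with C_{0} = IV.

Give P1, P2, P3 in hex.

P1 = 0x4, P2 = 0xE, P3 = 0xE

P1: D(K, 0x2) = 0xE; 0xE ⊕ 0xA = 0x4.
P2: D(K, 0x0) = 0xC; 0xC ⊕ 0x2 = 0xE.
P3: D(K, 0x2) = 0xE; 0xE ⊕ 0x0 = 0xE.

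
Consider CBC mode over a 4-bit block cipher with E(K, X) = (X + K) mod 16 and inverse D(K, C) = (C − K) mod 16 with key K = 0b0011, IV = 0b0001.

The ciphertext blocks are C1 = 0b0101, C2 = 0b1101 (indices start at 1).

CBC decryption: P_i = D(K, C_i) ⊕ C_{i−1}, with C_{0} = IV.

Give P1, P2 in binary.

P1 = 0b0011, P2 = 0b1111

P1: D(K, 0b0101) = 0b0010; 0b0010 ⊕ 0b0001 = 0b0011.
P2: D(K, 0b1101) = 0b1010; 0b1010 ⊕ 0b0101 = 0b1111.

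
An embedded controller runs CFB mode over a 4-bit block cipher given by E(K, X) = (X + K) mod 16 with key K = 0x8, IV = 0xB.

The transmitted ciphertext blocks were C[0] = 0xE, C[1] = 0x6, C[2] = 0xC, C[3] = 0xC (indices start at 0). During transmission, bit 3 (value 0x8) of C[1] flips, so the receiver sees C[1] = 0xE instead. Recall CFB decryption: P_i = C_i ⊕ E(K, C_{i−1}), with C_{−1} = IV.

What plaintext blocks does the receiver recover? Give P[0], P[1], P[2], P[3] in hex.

Only C[1] changed, to 0xE. In CFB, a change in C_i flips the same bit in P_i and garbles P_{i+1}. Decrypting the received ciphertext:
P[0]: E(K, 0xB) = 0x3; 0xE ⊕ 0x3 = 0xD.
P[1]: E(K, 0xE) = 0x6; 0xE ⊕ 0x6 = 0x8.
P[2]: E(K, 0xE) = 0x6; 0xC ⊕ 0x6 = 0xA.
P[3]: E(K, 0xC) = 0x4; 0xC ⊕ 0x4 = 0x8.
Blocks that differ from the original plaintext: P[1], P[2].

P[0] = 0xD, P[1] = 0x8, P[2] = 0xA, P[3] = 0x8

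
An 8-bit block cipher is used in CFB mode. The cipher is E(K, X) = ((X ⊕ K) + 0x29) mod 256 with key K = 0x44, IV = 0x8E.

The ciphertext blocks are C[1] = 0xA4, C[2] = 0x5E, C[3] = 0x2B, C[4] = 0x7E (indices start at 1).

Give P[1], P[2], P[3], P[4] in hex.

P[1] = 0x57, P[2] = 0x57, P[3] = 0x68, P[4] = 0xE6

CFB decryption: P_i = C_i ⊕ E(K, C_{i−1}), with C_{0} = IV.
P[1]: E(K, 0x8E) = 0xF3; 0xA4 ⊕ 0xF3 = 0x57.
P[2]: E(K, 0xA4) = 0x09; 0x5E ⊕ 0x09 = 0x57.
P[3]: E(K, 0x5E) = 0x43; 0x2B ⊕ 0x43 = 0x68.
P[4]: E(K, 0x2B) = 0x98; 0x7E ⊕ 0x98 = 0xE6.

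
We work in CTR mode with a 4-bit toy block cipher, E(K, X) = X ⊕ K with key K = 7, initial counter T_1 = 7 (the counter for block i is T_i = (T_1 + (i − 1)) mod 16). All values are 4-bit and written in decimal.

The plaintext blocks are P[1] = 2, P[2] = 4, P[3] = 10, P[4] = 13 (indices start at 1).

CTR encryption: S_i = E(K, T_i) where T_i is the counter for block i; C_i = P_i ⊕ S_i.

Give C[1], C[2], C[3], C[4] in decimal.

C[1] = 2, C[2] = 11, C[3] = 4, C[4] = 0

C[1]: T = 7, S = E(K, T) = 0; 2 ⊕ 0 = 2.
C[2]: T = 8, S = E(K, T) = 15; 4 ⊕ 15 = 11.
C[3]: T = 9, S = E(K, T) = 14; 10 ⊕ 14 = 4.
C[4]: T = 10, S = E(K, T) = 13; 13 ⊕ 13 = 0.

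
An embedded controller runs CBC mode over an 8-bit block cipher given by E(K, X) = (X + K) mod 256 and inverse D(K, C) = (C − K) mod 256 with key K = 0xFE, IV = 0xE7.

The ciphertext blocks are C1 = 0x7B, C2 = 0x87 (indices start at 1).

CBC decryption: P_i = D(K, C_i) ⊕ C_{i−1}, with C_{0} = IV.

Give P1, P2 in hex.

P1 = 0x9A, P2 = 0xF2

P1: D(K, 0x7B) = 0x7D; 0x7D ⊕ 0xE7 = 0x9A.
P2: D(K, 0x87) = 0x89; 0x89 ⊕ 0x7B = 0xF2.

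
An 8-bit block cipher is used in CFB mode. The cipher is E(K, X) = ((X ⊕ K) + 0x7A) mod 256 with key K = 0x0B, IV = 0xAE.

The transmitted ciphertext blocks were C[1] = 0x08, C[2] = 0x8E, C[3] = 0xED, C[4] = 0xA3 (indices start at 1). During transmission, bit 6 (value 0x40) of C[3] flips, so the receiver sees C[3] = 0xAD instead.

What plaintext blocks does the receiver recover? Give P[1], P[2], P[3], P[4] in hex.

CFB decryption: P_i = C_i ⊕ E(K, C_{i−1}), with C_{0} = IV.
Only C[3] changed, to 0xAD. In CFB, a change in C_i flips the same bit in P_i and garbles P_{i+1}. Decrypting the received ciphertext:
P[1]: E(K, 0xAE) = 0x1F; 0x08 ⊕ 0x1F = 0x17.
P[2]: E(K, 0x08) = 0x7D; 0x8E ⊕ 0x7D = 0xF3.
P[3]: E(K, 0x8E) = 0xFF; 0xAD ⊕ 0xFF = 0x52.
P[4]: E(K, 0xAD) = 0x20; 0xA3 ⊕ 0x20 = 0x83.
Blocks that differ from the original plaintext: P[3], P[4].

P[1] = 0x17, P[2] = 0xF3, P[3] = 0x52, P[4] = 0x83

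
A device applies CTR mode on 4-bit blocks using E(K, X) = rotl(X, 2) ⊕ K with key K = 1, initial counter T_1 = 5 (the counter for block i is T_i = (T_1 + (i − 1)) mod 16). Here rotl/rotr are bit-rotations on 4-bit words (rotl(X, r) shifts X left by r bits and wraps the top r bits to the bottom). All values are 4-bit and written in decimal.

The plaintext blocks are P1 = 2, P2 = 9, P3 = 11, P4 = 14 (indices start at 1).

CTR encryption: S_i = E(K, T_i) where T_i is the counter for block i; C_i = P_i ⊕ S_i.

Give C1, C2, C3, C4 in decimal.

C1 = 6, C2 = 1, C3 = 7, C4 = 13

C1: T = 5, S = E(K, T) = 4; 2 ⊕ 4 = 6.
C2: T = 6, S = E(K, T) = 8; 9 ⊕ 8 = 1.
C3: T = 7, S = E(K, T) = 12; 11 ⊕ 12 = 7.
C4: T = 8, S = E(K, T) = 3; 14 ⊕ 3 = 13.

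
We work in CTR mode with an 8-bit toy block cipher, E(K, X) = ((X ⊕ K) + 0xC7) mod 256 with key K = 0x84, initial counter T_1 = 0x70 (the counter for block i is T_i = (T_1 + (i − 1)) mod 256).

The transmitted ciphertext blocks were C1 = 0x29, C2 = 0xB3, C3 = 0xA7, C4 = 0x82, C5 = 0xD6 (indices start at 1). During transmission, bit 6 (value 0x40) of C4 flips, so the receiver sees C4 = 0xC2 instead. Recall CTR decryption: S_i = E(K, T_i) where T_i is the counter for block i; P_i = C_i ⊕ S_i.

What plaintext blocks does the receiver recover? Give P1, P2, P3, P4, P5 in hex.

P1 = 0x92, P2 = 0x0F, P3 = 0x1A, P4 = 0x7C, P5 = 0x61

Only C4 changed, to 0xC2. In CTR, a change in C_i flips the same bit in P_i only; the keystream is unaffected. Decrypting the received ciphertext:
P1: T = 0x70, S = E(K, T) = 0xBB; 0x29 ⊕ 0xBB = 0x92.
P2: T = 0x71, S = E(K, T) = 0xBC; 0xB3 ⊕ 0xBC = 0x0F.
P3: T = 0x72, S = E(K, T) = 0xBD; 0xA7 ⊕ 0xBD = 0x1A.
P4: T = 0x73, S = E(K, T) = 0xBE; 0xC2 ⊕ 0xBE = 0x7C.
P5: T = 0x74, S = E(K, T) = 0xB7; 0xD6 ⊕ 0xB7 = 0x61.
Blocks that differ from the original plaintext: P4.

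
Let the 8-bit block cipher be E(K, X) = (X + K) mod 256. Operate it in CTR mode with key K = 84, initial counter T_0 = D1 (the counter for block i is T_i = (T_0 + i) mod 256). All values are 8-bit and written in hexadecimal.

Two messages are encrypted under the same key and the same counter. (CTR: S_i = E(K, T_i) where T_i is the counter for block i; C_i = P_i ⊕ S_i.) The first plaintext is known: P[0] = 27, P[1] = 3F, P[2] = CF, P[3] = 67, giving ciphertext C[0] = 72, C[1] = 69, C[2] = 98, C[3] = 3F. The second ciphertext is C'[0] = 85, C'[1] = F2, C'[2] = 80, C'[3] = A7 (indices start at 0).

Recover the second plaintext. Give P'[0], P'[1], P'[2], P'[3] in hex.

P'[0] = D0, P'[1] = A4, P'[2] = D7, P'[3] = FF

In CTR with a reused counter, both messages share the same keystream S_i, so C_i ⊕ C'_i = P_i ⊕ P'_i and thus P'_i = P_i ⊕ C_i ⊕ C'_i.
P'[0]: 27 ⊕ 72 ⊕ 85 = D0.
P'[1]: 3F ⊕ 69 ⊕ F2 = A4.
P'[2]: CF ⊕ 98 ⊕ 80 = D7.
P'[3]: 67 ⊕ 3F ⊕ A7 = FF.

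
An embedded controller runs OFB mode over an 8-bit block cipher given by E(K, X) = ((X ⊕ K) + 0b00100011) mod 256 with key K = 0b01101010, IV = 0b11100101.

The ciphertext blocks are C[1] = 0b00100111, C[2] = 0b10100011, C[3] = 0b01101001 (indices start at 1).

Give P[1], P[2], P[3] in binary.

P[1] = 0b10010101, P[2] = 0b01011000, P[3] = 0b11011101

OFB decryption: S_i = E(K, S_{i−1}) with S_{0} = IV; P_i = C_i ⊕ S_i.
P[1]: S = E(K, 0b11100101) = 0b10110010; 0b00100111 ⊕ 0b10110010 = 0b10010101.
P[2]: S = E(K, 0b10110010) = 0b11111011; 0b10100011 ⊕ 0b11111011 = 0b01011000.
P[3]: S = E(K, 0b11111011) = 0b10110100; 0b01101001 ⊕ 0b10110100 = 0b11011101.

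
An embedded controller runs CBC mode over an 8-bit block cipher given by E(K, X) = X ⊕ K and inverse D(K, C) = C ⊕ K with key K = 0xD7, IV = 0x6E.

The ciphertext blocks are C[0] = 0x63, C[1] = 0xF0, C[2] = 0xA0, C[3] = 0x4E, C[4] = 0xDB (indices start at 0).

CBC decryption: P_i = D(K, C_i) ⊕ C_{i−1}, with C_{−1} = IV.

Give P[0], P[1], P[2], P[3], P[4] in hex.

P[0] = 0xDA, P[1] = 0x44, P[2] = 0x87, P[3] = 0x39, P[4] = 0x42

P[0]: D(K, 0x63) = 0xB4; 0xB4 ⊕ 0x6E = 0xDA.
P[1]: D(K, 0xF0) = 0x27; 0x27 ⊕ 0x63 = 0x44.
P[2]: D(K, 0xA0) = 0x77; 0x77 ⊕ 0xF0 = 0x87.
P[3]: D(K, 0x4E) = 0x99; 0x99 ⊕ 0xA0 = 0x39.
P[4]: D(K, 0xDB) = 0x0C; 0x0C ⊕ 0x4E = 0x42.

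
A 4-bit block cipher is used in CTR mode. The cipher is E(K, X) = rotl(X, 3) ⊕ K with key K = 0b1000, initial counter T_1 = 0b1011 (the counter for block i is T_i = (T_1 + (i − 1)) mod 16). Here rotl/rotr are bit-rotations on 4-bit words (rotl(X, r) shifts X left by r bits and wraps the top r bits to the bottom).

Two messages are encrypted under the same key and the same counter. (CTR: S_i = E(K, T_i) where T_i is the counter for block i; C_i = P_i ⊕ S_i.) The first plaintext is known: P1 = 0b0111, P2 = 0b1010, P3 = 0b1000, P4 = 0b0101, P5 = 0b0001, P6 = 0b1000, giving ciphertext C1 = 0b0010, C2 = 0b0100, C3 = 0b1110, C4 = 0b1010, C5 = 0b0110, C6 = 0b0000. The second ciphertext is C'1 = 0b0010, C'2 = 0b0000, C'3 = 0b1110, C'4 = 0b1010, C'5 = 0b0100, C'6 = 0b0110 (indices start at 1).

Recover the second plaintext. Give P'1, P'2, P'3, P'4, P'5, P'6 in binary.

P'1 = 0b0111, P'2 = 0b1110, P'3 = 0b1000, P'4 = 0b0101, P'5 = 0b0011, P'6 = 0b1110

In CTR with a reused counter, both messages share the same keystream S_i, so C_i ⊕ C'_i = P_i ⊕ P'_i and thus P'_i = P_i ⊕ C_i ⊕ C'_i.
P'1: 0b0111 ⊕ 0b0010 ⊕ 0b0010 = 0b0111.
P'2: 0b1010 ⊕ 0b0100 ⊕ 0b0000 = 0b1110.
P'3: 0b1000 ⊕ 0b1110 ⊕ 0b1110 = 0b1000.
P'4: 0b0101 ⊕ 0b1010 ⊕ 0b1010 = 0b0101.
P'5: 0b0001 ⊕ 0b0110 ⊕ 0b0100 = 0b0011.
P'6: 0b1000 ⊕ 0b0000 ⊕ 0b0110 = 0b1110.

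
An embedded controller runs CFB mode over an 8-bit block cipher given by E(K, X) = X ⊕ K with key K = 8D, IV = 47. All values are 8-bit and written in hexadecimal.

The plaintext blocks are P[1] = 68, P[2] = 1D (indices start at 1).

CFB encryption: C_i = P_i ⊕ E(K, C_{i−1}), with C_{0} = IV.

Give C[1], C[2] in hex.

C[1]: E(K, 47) = CA; 68 ⊕ CA = A2.
C[2]: E(K, A2) = 2F; 1D ⊕ 2F = 32.

C[1] = A2, C[2] = 32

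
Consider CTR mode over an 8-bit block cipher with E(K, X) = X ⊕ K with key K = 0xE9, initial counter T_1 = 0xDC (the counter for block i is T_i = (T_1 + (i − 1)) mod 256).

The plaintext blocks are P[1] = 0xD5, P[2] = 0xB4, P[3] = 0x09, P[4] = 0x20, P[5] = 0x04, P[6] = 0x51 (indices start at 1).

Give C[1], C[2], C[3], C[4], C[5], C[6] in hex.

CTR encryption: S_i = E(K, T_i) where T_i is the counter for block i; C_i = P_i ⊕ S_i.
C[1]: T = 0xDC, S = E(K, T) = 0x35; 0xD5 ⊕ 0x35 = 0xE0.
C[2]: T = 0xDD, S = E(K, T) = 0x34; 0xB4 ⊕ 0x34 = 0x80.
C[3]: T = 0xDE, S = E(K, T) = 0x37; 0x09 ⊕ 0x37 = 0x3E.
C[4]: T = 0xDF, S = E(K, T) = 0x36; 0x20 ⊕ 0x36 = 0x16.
C[5]: T = 0xE0, S = E(K, T) = 0x09; 0x04 ⊕ 0x09 = 0x0D.
C[6]: T = 0xE1, S = E(K, T) = 0x08; 0x51 ⊕ 0x08 = 0x59.

C[1] = 0xE0, C[2] = 0x80, C[3] = 0x3E, C[4] = 0x16, C[5] = 0x0D, C[6] = 0x59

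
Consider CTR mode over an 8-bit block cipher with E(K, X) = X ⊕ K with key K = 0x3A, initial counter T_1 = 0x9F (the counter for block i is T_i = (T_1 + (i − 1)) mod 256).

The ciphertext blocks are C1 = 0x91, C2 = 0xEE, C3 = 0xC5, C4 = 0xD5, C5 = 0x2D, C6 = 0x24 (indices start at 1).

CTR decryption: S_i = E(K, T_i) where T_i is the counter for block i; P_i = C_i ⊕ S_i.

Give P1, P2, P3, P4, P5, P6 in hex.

P1 = 0x34, P2 = 0x74, P3 = 0x5E, P4 = 0x4D, P5 = 0xB4, P6 = 0xBA

P1: T = 0x9F, S = E(K, T) = 0xA5; 0x91 ⊕ 0xA5 = 0x34.
P2: T = 0xA0, S = E(K, T) = 0x9A; 0xEE ⊕ 0x9A = 0x74.
P3: T = 0xA1, S = E(K, T) = 0x9B; 0xC5 ⊕ 0x9B = 0x5E.
P4: T = 0xA2, S = E(K, T) = 0x98; 0xD5 ⊕ 0x98 = 0x4D.
P5: T = 0xA3, S = E(K, T) = 0x99; 0x2D ⊕ 0x99 = 0xB4.
P6: T = 0xA4, S = E(K, T) = 0x9E; 0x24 ⊕ 0x9E = 0xBA.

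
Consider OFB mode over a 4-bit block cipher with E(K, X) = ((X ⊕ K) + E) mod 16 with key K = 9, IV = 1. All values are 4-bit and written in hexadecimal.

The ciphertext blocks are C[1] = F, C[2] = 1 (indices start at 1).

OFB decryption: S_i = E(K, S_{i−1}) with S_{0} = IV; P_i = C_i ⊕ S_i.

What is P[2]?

P[2] = C

P[1]: S = E(K, 1) = 6; F ⊕ 6 = 9.
P[2]: S = E(K, 6) = D; 1 ⊕ D = C.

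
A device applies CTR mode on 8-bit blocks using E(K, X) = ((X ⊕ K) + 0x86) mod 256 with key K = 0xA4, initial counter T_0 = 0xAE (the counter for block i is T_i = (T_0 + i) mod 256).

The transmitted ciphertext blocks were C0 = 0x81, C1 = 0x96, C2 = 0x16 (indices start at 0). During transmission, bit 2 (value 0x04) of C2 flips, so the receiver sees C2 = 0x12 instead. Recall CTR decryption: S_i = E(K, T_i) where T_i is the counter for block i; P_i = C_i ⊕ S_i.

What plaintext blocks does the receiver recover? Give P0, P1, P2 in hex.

P0 = 0x11, P1 = 0x07, P2 = 0x88

Only C2 changed, to 0x12. In CTR, a change in C_i flips the same bit in P_i only; the keystream is unaffected. Decrypting the received ciphertext:
P0: T = 0xAE, S = E(K, T) = 0x90; 0x81 ⊕ 0x90 = 0x11.
P1: T = 0xAF, S = E(K, T) = 0x91; 0x96 ⊕ 0x91 = 0x07.
P2: T = 0xB0, S = E(K, T) = 0x9A; 0x12 ⊕ 0x9A = 0x88.
Blocks that differ from the original plaintext: P2.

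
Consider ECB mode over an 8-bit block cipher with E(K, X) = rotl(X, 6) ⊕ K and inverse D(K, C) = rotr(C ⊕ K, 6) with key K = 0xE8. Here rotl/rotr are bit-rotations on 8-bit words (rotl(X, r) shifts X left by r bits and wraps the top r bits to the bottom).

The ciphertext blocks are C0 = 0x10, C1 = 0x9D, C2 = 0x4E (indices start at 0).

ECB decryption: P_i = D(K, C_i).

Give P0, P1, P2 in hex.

P0 = 0xE3, P1 = 0xD5, P2 = 0x9A

P0: D(K, 0x10) = 0xE3.
P1: D(K, 0x9D) = 0xD5.
P2: D(K, 0x4E) = 0x9A.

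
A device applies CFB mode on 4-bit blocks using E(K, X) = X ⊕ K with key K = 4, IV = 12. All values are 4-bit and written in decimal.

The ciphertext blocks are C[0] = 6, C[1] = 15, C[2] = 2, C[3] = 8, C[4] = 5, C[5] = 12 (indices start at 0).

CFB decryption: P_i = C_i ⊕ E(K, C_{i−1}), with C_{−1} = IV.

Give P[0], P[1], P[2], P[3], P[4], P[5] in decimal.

P[0] = 14, P[1] = 13, P[2] = 9, P[3] = 14, P[4] = 9, P[5] = 13

P[0]: E(K, 12) = 8; 6 ⊕ 8 = 14.
P[1]: E(K, 6) = 2; 15 ⊕ 2 = 13.
P[2]: E(K, 15) = 11; 2 ⊕ 11 = 9.
P[3]: E(K, 2) = 6; 8 ⊕ 6 = 14.
P[4]: E(K, 8) = 12; 5 ⊕ 12 = 9.
P[5]: E(K, 5) = 1; 12 ⊕ 1 = 13.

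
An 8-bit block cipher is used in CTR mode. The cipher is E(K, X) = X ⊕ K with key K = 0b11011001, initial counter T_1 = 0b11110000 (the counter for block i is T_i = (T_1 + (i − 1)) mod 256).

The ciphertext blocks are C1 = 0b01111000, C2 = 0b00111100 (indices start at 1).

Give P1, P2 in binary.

CTR decryption: S_i = E(K, T_i) where T_i is the counter for block i; P_i = C_i ⊕ S_i.
P1: T = 0b11110000, S = E(K, T) = 0b00101001; 0b01111000 ⊕ 0b00101001 = 0b01010001.
P2: T = 0b11110001, S = E(K, T) = 0b00101000; 0b00111100 ⊕ 0b00101000 = 0b00010100.

P1 = 0b01010001, P2 = 0b00010100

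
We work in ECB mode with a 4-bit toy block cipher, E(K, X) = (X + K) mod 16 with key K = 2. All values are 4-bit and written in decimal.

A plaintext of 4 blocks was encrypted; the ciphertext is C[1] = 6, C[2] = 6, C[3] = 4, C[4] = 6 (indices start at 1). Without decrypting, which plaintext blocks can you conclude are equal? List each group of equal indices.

ECB encrypts each block independently with the same key, so equal ciphertext blocks imply equal plaintext blocks.
C[1] = C[2] = C[4] = 6, so P[1] = P[2] = P[4].

P[1] = P[2] = P[4]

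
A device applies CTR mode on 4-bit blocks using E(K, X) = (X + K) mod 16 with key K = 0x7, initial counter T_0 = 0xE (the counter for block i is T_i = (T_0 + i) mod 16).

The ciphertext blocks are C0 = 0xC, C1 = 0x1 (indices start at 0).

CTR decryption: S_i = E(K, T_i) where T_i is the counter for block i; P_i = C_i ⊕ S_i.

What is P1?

P1: T = 0xF, S = E(K, T) = 0x6; 0x1 ⊕ 0x6 = 0x7.

P1 = 0x7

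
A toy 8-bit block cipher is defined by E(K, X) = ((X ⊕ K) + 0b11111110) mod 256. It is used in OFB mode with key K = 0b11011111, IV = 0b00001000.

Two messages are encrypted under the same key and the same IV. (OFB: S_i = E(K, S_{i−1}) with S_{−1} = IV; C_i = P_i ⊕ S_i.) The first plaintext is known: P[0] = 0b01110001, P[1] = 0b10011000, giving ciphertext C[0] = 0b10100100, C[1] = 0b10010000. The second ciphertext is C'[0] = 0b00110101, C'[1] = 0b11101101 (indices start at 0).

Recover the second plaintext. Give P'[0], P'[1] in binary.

P'[0] = 0b11100000, P'[1] = 0b11100101

In OFB with a reused IV, both messages share the same keystream S_i, so C_i ⊕ C'_i = P_i ⊕ P'_i and thus P'_i = P_i ⊕ C_i ⊕ C'_i.
P'[0]: 0b01110001 ⊕ 0b10100100 ⊕ 0b00110101 = 0b11100000.
P'[1]: 0b10011000 ⊕ 0b10010000 ⊕ 0b11101101 = 0b11100101.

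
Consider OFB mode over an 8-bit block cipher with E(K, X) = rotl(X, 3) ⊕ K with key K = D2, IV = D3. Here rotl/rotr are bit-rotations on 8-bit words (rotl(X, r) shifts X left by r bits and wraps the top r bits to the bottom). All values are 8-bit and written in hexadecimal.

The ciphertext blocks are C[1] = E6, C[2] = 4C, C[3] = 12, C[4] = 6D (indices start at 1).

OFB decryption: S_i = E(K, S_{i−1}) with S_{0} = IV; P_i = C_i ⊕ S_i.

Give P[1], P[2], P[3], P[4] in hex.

P[1]: S = E(K, D3) = 4C; E6 ⊕ 4C = AA.
P[2]: S = E(K, 4C) = B0; 4C ⊕ B0 = FC.
P[3]: S = E(K, B0) = 57; 12 ⊕ 57 = 45.
P[4]: S = E(K, 57) = 68; 6D ⊕ 68 = 05.

P[1] = AA, P[2] = FC, P[3] = 45, P[4] = 05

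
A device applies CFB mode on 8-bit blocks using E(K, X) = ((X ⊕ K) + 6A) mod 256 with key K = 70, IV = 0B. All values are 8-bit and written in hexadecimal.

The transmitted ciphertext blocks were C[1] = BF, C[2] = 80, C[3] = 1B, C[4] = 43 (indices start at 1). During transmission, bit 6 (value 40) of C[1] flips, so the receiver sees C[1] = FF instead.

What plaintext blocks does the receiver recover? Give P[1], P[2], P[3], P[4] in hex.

P[1] = 1A, P[2] = 79, P[3] = 41, P[4] = 96

CFB decryption: P_i = C_i ⊕ E(K, C_{i−1}), with C_{0} = IV.
Only C[1] changed, to FF. In CFB, a change in C_i flips the same bit in P_i and garbles P_{i+1}. Decrypting the received ciphertext:
P[1]: E(K, 0B) = E5; FF ⊕ E5 = 1A.
P[2]: E(K, FF) = F9; 80 ⊕ F9 = 79.
P[3]: E(K, 80) = 5A; 1B ⊕ 5A = 41.
P[4]: E(K, 1B) = D5; 43 ⊕ D5 = 96.
Blocks that differ from the original plaintext: P[1], P[2].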